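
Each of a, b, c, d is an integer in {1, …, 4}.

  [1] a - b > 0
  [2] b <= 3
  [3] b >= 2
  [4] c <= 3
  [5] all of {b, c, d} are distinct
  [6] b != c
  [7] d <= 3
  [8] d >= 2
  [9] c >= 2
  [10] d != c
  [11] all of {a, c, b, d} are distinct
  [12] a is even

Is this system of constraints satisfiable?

Unsatisfiable

Constraints 2, 3, 4, 7, 8, and 9 confine each of b, c, d to the 2 values {2, 3}.
Constraint 5 requires all 3 of them to be distinct, but only 2 values are available — impossible by the pigeonhole principle.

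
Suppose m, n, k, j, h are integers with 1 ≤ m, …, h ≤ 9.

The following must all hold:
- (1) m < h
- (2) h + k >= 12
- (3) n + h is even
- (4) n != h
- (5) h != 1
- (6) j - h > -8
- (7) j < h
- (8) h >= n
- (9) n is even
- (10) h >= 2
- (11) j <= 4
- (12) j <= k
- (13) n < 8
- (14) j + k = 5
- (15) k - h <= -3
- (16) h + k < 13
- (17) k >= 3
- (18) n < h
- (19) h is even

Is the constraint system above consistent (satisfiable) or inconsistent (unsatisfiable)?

Satisfiable

Setting (m, n, k, j, h) = (2, 6, 4, 1, 8) satisfies everything: constraint 2: h + k = 12; constraint 6: j - h = -7; constraint 14: j + k = 5, and the others follow.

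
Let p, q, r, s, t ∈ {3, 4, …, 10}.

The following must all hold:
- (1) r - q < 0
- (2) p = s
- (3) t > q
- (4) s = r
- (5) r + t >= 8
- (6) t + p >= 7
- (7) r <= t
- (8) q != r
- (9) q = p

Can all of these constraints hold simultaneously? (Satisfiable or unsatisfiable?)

From constraints 2, 4, and 9, q = p = s = r, so q = r. But constraint 8 says q ≠ r. Contradiction.

Unsatisfiable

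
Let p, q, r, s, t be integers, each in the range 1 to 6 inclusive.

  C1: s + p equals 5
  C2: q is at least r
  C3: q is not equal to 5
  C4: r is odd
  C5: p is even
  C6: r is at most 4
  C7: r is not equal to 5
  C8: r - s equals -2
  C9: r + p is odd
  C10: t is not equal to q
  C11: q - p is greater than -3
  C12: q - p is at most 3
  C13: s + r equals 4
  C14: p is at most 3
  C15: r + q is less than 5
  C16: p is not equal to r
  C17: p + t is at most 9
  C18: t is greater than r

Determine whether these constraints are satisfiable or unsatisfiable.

Satisfiable

The assignment p = 2, q = 2, r = 1, s = 3, t = 5 works:
  constraint 1 holds since s + p = 5.
  constraint 8 holds since r - s = -2.
  constraint 11 holds since q - p = 0.
The rest check out directly.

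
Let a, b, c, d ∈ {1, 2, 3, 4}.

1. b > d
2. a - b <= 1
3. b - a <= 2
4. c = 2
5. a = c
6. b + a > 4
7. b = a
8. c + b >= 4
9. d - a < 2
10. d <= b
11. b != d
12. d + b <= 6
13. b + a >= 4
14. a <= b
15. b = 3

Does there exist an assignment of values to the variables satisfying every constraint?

Constraint 15 fixes b = 3 and constraint 4 fixes c = 2. Constraints 5 and 7 give b = a = c, so b = c. But 3 ≠ 2 — contradiction.

Unsatisfiable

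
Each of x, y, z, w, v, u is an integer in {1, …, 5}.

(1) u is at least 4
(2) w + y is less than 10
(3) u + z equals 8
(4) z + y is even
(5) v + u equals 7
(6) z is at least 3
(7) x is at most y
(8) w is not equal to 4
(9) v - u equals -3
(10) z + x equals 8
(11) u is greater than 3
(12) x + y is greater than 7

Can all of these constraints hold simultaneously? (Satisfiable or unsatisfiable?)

The assignment x = 5, y = 5, z = 3, w = 2, v = 2, u = 5 works:
  constraint 2 holds since w + y = 7.
  constraint 3 holds since u + z = 8.
  constraint 5 holds since v + u = 7.
The rest check out directly.

Satisfiable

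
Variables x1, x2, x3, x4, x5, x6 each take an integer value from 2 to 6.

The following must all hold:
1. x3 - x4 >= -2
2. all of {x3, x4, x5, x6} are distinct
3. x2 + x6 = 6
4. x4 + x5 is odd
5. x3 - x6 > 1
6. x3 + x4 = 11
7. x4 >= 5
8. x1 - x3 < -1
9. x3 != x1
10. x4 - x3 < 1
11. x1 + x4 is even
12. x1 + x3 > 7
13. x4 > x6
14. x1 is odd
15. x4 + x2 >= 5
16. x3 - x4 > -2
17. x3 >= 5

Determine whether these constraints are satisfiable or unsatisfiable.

The assignment x1 = 3, x2 = 3, x3 = 6, x4 = 5, x5 = 4, x6 = 3 works:
  constraint 1 holds since x3 - x4 = 1.
  constraint 3 holds since x2 + x6 = 6.
  constraint 5 holds since x3 - x6 = 3.
The rest check out directly.

Satisfiable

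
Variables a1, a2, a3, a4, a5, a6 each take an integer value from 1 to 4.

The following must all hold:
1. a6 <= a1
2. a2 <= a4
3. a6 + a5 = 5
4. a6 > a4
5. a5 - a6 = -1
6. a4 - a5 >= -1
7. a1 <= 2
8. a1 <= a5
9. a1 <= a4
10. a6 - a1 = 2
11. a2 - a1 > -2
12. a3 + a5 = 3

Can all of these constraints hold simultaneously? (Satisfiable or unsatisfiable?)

Constraints 1, 4, and 9 give a1 ≤ a4, a4 < a6, a6 ≤ a1. Chaining: a1 ≤ a4 < a6 ≤ a1, which forces a1 < a1 — impossible.

Unsatisfiable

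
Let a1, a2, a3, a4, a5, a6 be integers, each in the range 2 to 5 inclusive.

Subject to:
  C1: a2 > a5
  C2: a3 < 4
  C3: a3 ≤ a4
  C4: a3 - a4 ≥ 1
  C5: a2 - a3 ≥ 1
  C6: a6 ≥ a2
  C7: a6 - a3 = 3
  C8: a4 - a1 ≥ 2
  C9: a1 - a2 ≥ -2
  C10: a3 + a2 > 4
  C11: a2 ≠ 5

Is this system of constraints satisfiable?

Unsatisfiable

Constraints 4, 5, 8, and 9 give a3 − a4 ≥ 1, a4 − a1 ≥ 2, a1 − a2 ≥ -2, a2 − a3 ≥ 1.
Adding all 4 inequalities: the left sides telescope to 0, and the right sides sum to 1 + 2 + (-2) + 1 = 2. So 0 ≥ 2, which is false.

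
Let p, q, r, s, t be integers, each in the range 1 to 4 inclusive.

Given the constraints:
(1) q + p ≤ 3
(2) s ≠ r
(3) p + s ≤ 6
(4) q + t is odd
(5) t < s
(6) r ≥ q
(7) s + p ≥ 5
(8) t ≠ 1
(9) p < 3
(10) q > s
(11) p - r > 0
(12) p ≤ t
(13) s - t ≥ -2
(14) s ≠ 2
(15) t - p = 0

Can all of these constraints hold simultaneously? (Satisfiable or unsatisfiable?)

Constraints 5, 6, 10, 11, and 12 give r < p, p ≤ t, t < s, s < q, q ≤ r. Chaining: r < p ≤ t < s < q ≤ r, which forces r < r — impossible.

Unsatisfiable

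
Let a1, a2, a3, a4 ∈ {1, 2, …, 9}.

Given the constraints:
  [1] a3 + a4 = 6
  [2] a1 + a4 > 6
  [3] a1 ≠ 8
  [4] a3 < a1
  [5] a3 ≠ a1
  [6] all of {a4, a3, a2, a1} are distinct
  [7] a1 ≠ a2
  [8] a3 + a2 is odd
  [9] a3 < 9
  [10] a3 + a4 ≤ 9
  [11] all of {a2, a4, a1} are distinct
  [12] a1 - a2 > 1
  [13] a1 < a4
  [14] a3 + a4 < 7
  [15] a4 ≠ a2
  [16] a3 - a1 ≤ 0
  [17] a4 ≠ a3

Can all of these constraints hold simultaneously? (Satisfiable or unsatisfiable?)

Satisfiable

Setting (a1, a2, a3, a4) = (3, 1, 2, 4) satisfies everything: constraint 1: a3 + a4 = 6; constraint 2: a1 + a4 = 7; constraint 10: a3 + a4 = 6, and the others follow.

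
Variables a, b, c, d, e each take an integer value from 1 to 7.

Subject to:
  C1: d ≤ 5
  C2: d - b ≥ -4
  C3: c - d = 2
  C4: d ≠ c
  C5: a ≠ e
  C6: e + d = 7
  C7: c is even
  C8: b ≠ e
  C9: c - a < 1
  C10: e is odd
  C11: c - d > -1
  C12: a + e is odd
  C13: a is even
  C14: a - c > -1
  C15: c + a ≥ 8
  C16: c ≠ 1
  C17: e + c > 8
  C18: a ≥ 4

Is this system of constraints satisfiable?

Setting (a, b, c, d, e) = (6, 6, 4, 2, 5) satisfies everything: constraint 2: d - b = -4; constraint 3: c - d = 2; constraint 6: e + d = 7, and the others follow.

Satisfiable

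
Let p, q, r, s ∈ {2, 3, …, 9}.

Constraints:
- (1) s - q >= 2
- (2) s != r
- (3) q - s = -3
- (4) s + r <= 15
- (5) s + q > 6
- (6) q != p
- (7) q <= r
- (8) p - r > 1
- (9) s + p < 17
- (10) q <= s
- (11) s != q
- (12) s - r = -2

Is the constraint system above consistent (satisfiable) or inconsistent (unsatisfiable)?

Try p = 9, q = 2, r = 7, s = 5.
Check constraint 1: s - q = 3; constraint 3: q - s = -3; constraint 4: s + r = 12. The remaining constraints are straightforward to verify.

Satisfiable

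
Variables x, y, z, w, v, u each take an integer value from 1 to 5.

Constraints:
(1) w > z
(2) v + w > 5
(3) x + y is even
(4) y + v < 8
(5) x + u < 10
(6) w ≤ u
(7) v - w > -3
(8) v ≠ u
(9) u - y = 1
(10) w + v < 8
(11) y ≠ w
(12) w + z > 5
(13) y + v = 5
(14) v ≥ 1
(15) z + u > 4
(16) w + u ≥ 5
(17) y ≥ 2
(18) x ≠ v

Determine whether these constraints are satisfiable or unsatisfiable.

Satisfiable

Setting (x, y, z, w, v, u) = (3, 3, 3, 4, 2, 4) satisfies everything: constraint 2: v + w = 6; constraint 4: y + v = 5; constraint 5: x + u = 7, and the others follow.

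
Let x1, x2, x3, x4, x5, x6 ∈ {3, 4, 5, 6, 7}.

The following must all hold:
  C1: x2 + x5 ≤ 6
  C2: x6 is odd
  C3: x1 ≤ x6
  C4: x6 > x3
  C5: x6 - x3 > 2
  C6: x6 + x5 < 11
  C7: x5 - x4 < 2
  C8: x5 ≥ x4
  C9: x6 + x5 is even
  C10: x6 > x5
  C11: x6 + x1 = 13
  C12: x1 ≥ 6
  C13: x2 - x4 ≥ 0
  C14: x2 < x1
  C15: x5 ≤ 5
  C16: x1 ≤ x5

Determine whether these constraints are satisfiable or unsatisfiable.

From constraints 12 and 16: x5 ≥ x1 and x1 ≥ 6, so x5 ≥ 6. From constraint 15: x5 ≤ 5. But 5 < 6, so no value of x5 works.

Unsatisfiable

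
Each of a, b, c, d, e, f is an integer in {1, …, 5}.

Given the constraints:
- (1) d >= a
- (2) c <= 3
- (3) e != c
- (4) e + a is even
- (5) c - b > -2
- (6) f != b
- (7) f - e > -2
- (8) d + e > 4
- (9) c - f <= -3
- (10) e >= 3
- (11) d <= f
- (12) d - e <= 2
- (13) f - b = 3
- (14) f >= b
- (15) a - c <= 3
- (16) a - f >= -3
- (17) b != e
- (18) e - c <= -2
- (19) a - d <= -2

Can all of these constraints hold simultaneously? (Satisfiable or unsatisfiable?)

Unsatisfiable

Constraints 9, 12, 16, 18, and 19 give e − d ≥ -2, d − a ≥ 2, a − f ≥ -3, f − c ≥ 3, c − e ≥ 2.
Adding all 5 inequalities: the left sides telescope to 0, and the right sides sum to (-2) + 2 + (-3) + 3 + 2 = 2. So 0 ≥ 2, which is false.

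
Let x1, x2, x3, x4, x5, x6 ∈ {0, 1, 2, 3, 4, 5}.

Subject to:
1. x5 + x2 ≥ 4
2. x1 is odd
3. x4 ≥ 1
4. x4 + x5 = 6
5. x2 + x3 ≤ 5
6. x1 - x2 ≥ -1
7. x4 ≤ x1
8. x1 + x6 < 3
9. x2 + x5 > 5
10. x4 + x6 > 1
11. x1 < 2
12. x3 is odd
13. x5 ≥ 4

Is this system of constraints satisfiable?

The assignment x1 = 1, x2 = 1, x3 = 1, x4 = 1, x5 = 5, x6 = 1 works:
  constraint 1 holds since x5 + x2 = 6.
  constraint 4 holds since x4 + x5 = 6.
  constraint 5 holds since x2 + x3 = 2.
The rest check out directly.

Satisfiable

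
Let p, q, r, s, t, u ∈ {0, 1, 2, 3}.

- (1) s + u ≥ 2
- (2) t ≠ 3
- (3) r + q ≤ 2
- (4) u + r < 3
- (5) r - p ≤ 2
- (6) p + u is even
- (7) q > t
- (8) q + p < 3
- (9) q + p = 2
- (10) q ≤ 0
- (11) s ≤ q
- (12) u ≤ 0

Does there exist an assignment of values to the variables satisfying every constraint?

From constraints 10 and 11: s ≤ q ≤ 0. From constraint 12: u ≤ 0. Hence s + u ≤ 0. But constraint 1 requires s + u ≥ 2, and 2 > 0. Contradiction.

Unsatisfiable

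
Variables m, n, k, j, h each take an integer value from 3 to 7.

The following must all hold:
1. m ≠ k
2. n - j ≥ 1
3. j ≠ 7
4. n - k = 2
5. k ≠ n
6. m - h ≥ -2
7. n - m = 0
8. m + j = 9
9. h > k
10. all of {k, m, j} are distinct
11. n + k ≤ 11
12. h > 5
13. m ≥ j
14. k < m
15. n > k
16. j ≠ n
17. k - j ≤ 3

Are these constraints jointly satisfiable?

Take m = 6, n = 6, k = 4, j = 3, h = 7. Then constraint 2: n - j = 3; constraint 4: n - k = 2, and every other listed constraint is also met.

Satisfiable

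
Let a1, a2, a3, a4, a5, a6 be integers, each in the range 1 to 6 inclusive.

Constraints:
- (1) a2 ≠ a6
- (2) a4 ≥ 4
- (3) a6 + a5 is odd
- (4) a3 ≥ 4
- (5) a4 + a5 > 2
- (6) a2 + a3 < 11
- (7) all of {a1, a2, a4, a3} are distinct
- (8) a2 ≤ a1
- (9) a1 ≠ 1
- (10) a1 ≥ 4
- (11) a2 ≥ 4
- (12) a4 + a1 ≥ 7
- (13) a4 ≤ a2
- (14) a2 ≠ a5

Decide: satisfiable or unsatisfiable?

Constraints 2, 4, 10, and 11 confine each of a1, a2, a4, a3 to the 3 values {4, …, 6} (the domain already gives each ≤ 6).
Constraint 7 requires all 4 of them to be distinct, but only 3 values are available — impossible by the pigeonhole principle.

Unsatisfiable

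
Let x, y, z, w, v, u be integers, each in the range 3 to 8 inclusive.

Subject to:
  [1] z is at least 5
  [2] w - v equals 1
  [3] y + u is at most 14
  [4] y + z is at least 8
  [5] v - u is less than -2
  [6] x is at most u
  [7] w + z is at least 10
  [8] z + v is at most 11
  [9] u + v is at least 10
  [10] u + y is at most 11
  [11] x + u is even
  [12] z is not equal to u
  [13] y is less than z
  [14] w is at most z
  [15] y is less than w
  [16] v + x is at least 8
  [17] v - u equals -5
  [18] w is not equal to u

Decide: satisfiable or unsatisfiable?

Satisfiable

The assignment x = 8, y = 3, z = 7, w = 4, v = 3, u = 8 works:
  constraint 2 holds since w - v = 1.
  constraint 3 holds since y + u = 11.
The rest check out directly.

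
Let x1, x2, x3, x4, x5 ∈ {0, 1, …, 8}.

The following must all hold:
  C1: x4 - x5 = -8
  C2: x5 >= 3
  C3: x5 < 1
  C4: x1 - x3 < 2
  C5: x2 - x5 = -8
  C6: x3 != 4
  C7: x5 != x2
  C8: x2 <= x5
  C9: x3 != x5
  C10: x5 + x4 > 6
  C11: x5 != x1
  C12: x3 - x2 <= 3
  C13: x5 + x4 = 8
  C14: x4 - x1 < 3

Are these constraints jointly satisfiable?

From constraint 2: x5 ≥ 3. From constraint 3: x5 ≤ 0. But 0 < 3, so no value of x5 works.

Unsatisfiable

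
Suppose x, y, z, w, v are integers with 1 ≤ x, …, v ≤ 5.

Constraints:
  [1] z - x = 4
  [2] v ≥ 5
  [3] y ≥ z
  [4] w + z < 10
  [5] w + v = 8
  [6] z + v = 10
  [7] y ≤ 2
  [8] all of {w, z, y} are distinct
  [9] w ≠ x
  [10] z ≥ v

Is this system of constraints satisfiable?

Unsatisfiable

From constraints 2 and 10: z ≥ v and v ≥ 5, so z ≥ 5. From constraints 3 and 7: z ≤ y and y ≤ 2, so z ≤ 2. But 2 < 5, so no value of z works.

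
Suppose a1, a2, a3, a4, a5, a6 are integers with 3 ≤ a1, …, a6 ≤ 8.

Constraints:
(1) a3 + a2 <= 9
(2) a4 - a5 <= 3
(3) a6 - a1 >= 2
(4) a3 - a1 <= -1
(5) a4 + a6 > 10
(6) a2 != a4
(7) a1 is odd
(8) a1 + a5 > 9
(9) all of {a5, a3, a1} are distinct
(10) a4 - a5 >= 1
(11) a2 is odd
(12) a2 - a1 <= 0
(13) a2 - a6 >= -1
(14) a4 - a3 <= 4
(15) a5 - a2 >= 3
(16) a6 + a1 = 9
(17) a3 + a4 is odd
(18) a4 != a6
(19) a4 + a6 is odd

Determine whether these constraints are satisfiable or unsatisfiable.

Unsatisfiable

Constraints 3, 4, 10, 13, 14, and 15 give a5 − a2 ≥ 3, a2 − a6 ≥ -1, a6 − a1 ≥ 2, a1 − a3 ≥ 1, a3 − a4 ≥ -4, a4 − a5 ≥ 1.
Adding all 6 inequalities: the left sides telescope to 0, and the right sides sum to 3 + (-1) + 2 + 1 + (-4) + 1 = 2. So 0 ≥ 2, which is false.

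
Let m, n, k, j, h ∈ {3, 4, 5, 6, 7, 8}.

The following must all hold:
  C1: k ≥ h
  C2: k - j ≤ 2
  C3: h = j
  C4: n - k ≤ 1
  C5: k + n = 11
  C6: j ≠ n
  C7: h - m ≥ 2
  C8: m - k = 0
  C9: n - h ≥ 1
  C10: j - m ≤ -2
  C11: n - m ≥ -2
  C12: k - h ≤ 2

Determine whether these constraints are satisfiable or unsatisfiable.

Constraints 2, 4, 7, 9, and 10 give n − h ≥ 1, h − m ≥ 2, m − j ≥ 2, j − k ≥ -2, k − n ≥ -1.
Adding all 5 inequalities: the left sides telescope to 0, and the right sides sum to 1 + 2 + 2 + (-2) + (-1) = 2. So 0 ≥ 2, which is false.

Unsatisfiable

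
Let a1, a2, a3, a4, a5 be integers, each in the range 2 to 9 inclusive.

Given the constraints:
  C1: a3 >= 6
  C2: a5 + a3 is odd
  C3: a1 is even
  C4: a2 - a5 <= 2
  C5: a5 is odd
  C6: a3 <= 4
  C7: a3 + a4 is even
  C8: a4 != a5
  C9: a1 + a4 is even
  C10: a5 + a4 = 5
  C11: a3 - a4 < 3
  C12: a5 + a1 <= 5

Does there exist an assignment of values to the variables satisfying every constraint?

From constraint 1: a3 ≥ 6. From constraint 6: a3 ≤ 4. But 4 < 6, so no value of a3 works.

Unsatisfiable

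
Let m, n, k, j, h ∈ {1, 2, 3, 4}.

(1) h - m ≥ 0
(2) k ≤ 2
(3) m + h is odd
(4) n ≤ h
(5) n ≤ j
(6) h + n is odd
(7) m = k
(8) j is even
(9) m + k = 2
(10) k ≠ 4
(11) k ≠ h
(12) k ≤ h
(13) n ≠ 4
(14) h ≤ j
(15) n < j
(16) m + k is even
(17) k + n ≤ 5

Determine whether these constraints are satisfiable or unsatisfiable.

Satisfiable

Setting (m, n, k, j, h) = (1, 1, 1, 4, 2) satisfies everything: constraint 1: h - m = 1; constraint 9: m + k = 2; constraint 17: k + n = 2, and the others follow.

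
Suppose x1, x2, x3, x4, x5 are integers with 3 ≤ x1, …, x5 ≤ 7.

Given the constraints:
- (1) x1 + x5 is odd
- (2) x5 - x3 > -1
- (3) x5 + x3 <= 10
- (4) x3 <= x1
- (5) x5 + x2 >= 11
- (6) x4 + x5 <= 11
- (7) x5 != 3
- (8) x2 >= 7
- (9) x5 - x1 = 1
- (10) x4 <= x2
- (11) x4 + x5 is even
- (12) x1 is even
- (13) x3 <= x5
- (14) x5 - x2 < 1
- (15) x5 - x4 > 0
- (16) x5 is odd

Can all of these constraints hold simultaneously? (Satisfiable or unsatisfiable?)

Satisfiable

One satisfying assignment is x1 = 4, x2 = 7, x3 = 3, x4 = 3, x5 = 5.
For the less obvious constraints — constraint 2: x5 - x3 = 2; constraint 3: x5 + x3 = 8 — and the others hold by inspection.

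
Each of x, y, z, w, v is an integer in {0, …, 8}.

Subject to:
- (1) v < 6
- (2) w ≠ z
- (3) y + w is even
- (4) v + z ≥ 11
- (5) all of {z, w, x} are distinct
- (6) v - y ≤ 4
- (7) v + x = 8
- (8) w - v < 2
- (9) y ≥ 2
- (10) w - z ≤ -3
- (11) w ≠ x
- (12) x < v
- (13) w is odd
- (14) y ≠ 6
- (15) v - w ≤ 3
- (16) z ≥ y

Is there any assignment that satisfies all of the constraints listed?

Take x = 3, y = 3, z = 8, w = 5, v = 5. Then constraint 4: v + z = 13; constraint 6: v - y = 2; constraint 7: v + x = 8, and every other listed constraint is also met.

Satisfiable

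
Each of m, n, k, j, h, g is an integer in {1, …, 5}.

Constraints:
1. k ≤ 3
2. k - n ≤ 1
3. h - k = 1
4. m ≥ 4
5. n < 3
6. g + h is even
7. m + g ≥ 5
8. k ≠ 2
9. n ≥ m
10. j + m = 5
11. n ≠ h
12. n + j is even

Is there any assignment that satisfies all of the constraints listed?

From constraints 4 and 9: n ≥ m and m ≥ 4, so n ≥ 4. From constraint 5: n ≤ 2. But 2 < 4, so no value of n works.

Unsatisfiable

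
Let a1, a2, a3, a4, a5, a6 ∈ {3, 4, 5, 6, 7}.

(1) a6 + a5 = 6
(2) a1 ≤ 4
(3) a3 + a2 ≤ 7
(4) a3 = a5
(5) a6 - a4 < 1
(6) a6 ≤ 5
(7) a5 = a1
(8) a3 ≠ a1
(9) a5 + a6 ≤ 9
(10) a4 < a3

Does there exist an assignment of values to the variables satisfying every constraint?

From constraints 4 and 7, a3 = a5 = a1, so a3 = a1. But constraint 8 says a3 ≠ a1. Contradiction.

Unsatisfiable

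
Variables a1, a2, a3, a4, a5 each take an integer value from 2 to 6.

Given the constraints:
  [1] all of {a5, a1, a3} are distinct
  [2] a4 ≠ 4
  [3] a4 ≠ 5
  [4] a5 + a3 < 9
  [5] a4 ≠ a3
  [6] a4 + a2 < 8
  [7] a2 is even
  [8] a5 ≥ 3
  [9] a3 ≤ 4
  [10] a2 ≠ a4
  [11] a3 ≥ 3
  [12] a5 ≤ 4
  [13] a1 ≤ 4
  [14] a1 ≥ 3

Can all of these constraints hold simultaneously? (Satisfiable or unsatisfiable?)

Constraints 8, 9, 11, 12, 13, and 14 confine each of a5, a1, a3 to the 2 values {3, 4}.
Constraint 1 requires all 3 of them to be distinct, but only 2 values are available — impossible by the pigeonhole principle.

Unsatisfiable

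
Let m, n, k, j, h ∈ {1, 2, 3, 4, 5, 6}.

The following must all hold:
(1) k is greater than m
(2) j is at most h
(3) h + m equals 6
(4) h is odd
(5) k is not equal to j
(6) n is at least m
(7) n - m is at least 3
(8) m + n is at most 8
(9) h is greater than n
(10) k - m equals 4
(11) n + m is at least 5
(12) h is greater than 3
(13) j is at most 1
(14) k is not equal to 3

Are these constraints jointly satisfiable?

Try m = 1, n = 4, k = 5, j = 1, h = 5.
Check constraint 3: h + m = 6; constraint 7: n - m = 3; constraint 8: m + n = 5. The remaining constraints are straightforward to verify.

Satisfiable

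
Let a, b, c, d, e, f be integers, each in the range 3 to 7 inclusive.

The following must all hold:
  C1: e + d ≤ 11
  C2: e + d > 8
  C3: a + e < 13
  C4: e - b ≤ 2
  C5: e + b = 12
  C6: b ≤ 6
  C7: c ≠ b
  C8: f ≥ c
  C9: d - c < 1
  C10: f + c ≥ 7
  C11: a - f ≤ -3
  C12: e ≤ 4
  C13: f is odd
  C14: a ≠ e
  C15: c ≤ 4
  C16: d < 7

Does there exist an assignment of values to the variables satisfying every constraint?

From constraint 12: e ≤ 4. From constraint 6: b ≤ 6. Hence e + b ≤ 10. But constraint 5 requires e + b = 12, and 12 > 10. Contradiction.

Unsatisfiable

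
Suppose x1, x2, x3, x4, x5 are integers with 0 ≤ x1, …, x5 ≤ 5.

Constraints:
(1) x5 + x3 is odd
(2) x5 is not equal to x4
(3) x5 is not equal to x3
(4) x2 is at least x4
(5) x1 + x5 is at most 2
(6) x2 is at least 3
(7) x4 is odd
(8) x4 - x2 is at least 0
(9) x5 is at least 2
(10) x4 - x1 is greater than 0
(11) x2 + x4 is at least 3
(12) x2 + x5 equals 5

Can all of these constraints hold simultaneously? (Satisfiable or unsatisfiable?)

Take x1 = 0, x2 = 3, x3 = 1, x4 = 3, x5 = 2. Then constraint 5: x1 + x5 = 2; constraint 8: x4 - x2 = 0; constraint 10: x4 - x1 = 3, and every other listed constraint is also met.

Satisfiable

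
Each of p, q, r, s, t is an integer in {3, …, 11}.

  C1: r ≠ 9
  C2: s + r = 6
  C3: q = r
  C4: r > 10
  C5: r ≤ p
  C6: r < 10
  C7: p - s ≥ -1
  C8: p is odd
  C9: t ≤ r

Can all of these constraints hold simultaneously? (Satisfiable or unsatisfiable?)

Unsatisfiable

From constraint 4: r ≥ 11. From constraint 6: r ≤ 9. But 9 < 11, so no value of r works.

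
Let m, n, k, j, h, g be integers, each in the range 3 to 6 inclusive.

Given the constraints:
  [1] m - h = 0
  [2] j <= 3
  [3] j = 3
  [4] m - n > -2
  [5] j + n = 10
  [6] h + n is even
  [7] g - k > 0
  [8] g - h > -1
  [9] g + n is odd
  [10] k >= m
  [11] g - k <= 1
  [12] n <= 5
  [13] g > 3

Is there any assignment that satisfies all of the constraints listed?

From constraint 2: j ≤ 3. From constraint 12: n ≤ 5. Hence j + n ≤ 8. But constraint 5 requires j + n = 10, and 10 > 8. Contradiction.

Unsatisfiable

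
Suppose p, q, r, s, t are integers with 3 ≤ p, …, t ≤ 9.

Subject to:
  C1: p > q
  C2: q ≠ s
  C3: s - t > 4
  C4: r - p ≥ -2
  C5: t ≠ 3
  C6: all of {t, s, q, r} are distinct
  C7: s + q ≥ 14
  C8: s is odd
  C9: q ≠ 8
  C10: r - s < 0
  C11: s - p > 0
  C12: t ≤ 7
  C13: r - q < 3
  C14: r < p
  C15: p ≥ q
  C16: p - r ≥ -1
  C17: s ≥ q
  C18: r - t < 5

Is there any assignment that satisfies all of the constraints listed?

Try p = 8, q = 5, r = 7, s = 9, t = 4.
Check constraint 3: s - t = 5; constraint 4: r - p = -1; constraint 7: s + q = 14. The remaining constraints are straightforward to verify.

Satisfiable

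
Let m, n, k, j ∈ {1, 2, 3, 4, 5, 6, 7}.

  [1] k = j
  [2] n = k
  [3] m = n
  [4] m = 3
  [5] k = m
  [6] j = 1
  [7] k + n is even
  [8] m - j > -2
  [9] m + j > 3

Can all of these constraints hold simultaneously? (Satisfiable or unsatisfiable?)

Constraint 4 fixes m = 3 and constraint 6 fixes j = 1. Constraints 1, 2, and 3 give m = n = k = j, so m = j. But 3 ≠ 1 — contradiction.

Unsatisfiable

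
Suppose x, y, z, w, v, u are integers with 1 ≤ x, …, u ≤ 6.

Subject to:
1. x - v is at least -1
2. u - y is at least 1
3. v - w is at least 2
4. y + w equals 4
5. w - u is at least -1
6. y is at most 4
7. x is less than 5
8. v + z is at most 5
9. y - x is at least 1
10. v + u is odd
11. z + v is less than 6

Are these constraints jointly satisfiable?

Unsatisfiable

Constraints 1, 2, 3, 5, and 9 give v − w ≥ 2, w − u ≥ -1, u − y ≥ 1, y − x ≥ 1, x − v ≥ -1.
Adding all 5 inequalities: the left sides telescope to 0, and the right sides sum to 2 + (-1) + 1 + 1 + (-1) = 2. So 0 ≥ 2, which is false.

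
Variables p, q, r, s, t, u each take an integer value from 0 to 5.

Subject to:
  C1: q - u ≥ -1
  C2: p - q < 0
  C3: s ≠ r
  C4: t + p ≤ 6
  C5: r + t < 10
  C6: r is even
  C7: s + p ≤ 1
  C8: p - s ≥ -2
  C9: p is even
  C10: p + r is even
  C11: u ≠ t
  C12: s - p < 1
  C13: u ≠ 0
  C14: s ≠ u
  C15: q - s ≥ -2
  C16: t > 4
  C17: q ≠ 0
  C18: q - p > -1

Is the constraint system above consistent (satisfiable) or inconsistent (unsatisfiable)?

Satisfiable

Take p = 0, q = 1, r = 2, s = 0, t = 5, u = 1. Then constraint 1: q - u = 0; constraint 2: p - q = -1, and every other listed constraint is also met.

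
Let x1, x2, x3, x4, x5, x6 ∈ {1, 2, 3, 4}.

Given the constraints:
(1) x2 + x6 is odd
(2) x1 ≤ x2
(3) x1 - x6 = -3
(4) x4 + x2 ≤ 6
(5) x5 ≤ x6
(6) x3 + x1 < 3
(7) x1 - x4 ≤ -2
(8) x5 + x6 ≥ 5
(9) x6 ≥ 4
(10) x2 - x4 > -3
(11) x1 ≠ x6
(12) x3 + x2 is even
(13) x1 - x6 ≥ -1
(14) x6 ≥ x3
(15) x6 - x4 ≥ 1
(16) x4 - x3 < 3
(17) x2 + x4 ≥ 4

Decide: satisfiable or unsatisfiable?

Unsatisfiable

Constraints 7, 13, and 15 give x1 − x6 ≥ -1, x6 − x4 ≥ 1, x4 − x1 ≥ 2.
Adding all 3 inequalities: the left sides telescope to 0, and the right sides sum to (-1) + 1 + 2 = 2. So 0 ≥ 2, which is false.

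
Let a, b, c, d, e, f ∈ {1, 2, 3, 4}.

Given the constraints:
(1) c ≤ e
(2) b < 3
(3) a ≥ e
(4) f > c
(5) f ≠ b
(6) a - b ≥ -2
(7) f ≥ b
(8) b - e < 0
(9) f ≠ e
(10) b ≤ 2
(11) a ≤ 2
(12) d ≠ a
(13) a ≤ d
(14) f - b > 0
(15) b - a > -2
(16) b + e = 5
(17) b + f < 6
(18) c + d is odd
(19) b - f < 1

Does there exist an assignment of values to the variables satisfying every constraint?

Unsatisfiable

From constraint 10: b ≤ 2. From constraints 3 and 11: e ≤ a ≤ 2. Hence b + e ≤ 4. But constraint 16 requires b + e = 5, and 5 > 4. Contradiction.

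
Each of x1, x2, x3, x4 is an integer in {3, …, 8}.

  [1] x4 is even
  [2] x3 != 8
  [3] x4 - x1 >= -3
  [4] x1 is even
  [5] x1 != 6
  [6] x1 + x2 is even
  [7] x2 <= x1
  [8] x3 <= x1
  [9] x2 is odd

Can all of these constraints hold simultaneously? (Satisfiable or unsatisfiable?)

Unsatisfiable

Constraint 4 makes x1 even and constraint 9 makes x2 odd, so x1 + x2 must be odd. Constraint 6 says x1 + x2 is even — contradiction.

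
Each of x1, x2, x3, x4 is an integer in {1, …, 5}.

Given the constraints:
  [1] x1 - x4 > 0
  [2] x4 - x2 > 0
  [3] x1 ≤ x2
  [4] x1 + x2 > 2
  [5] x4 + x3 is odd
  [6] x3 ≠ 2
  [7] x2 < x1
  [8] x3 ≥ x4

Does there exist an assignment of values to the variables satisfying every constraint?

Constraints 1, 2, and 3 give x2 < x4, x4 < x1, x1 ≤ x2. Chaining: x2 < x4 < x1 ≤ x2, which forces x2 < x2 — impossible.

Unsatisfiable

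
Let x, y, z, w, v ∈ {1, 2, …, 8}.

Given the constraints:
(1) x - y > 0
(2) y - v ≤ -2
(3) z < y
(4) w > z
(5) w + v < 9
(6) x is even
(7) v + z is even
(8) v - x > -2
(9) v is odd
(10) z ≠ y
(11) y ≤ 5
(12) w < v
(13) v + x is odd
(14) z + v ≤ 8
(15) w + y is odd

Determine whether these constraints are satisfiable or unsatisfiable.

Satisfiable

One satisfying assignment is x = 4, y = 3, z = 1, w = 2, v = 5.
For the less obvious constraints — constraint 1: x - y = 1; constraint 2: y - v = -2 — and the others hold by inspection.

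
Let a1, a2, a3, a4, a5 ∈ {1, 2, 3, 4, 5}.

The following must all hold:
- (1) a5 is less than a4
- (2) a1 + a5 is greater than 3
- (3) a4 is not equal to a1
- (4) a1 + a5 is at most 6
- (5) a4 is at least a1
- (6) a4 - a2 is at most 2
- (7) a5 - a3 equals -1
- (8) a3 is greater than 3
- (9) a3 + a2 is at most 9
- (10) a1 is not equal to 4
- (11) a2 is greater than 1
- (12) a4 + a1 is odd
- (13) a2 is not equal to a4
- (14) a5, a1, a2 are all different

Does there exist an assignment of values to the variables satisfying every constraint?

Satisfiable

Take a1 = 2, a2 = 4, a3 = 4, a4 = 5, a5 = 3. Then constraint 2: a1 + a5 = 5; constraint 4: a1 + a5 = 5; constraint 6: a4 - a2 = 1, and every other listed constraint is also met.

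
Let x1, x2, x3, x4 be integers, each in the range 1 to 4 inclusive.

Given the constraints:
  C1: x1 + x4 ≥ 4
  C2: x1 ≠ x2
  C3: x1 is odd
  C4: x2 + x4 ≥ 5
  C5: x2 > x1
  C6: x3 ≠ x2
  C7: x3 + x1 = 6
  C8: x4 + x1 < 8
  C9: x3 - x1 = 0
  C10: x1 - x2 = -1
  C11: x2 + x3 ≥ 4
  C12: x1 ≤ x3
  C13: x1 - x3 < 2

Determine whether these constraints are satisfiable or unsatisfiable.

The assignment x1 = 3, x2 = 4, x3 = 3, x4 = 4 works:
  constraint 1 holds since x1 + x4 = 7.
  constraint 4 holds since x2 + x4 = 8.
  constraint 7 holds since x3 + x1 = 6.
The rest check out directly.

Satisfiable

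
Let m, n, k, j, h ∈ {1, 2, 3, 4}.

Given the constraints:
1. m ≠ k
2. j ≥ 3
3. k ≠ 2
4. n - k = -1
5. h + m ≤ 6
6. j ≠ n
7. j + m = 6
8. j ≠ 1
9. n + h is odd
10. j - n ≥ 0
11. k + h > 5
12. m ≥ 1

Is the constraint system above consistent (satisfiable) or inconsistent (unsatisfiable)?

The assignment m = 2, n = 3, k = 4, j = 4, h = 4 works:
  constraint 4 holds since n - k = -1.
  constraint 5 holds since h + m = 6.
  constraint 7 holds since j + m = 6.
The rest check out directly.

Satisfiable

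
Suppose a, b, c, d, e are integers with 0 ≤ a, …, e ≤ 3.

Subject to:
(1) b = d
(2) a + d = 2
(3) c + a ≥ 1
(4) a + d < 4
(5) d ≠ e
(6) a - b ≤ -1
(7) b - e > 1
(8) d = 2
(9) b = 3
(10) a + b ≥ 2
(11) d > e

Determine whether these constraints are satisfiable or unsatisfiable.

Unsatisfiable

Constraint 9 fixes b = 3 and constraint 8 fixes d = 2, but constraint 1 requires b = d. Since 3 ≠ 2, contradiction.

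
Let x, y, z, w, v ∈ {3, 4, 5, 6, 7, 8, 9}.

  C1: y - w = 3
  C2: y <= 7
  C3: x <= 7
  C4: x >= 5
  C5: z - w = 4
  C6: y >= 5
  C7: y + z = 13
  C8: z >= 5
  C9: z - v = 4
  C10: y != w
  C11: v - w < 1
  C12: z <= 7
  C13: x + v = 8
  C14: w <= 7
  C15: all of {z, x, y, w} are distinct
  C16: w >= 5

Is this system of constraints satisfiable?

Unsatisfiable

Constraints 2, 3, 4, 6, 8, 12, 14, and 16 confine each of z, x, y, w to the 3 values {5, …, 7}.
Constraint 15 requires all 4 of them to be distinct, but only 3 values are available — impossible by the pigeonhole principle.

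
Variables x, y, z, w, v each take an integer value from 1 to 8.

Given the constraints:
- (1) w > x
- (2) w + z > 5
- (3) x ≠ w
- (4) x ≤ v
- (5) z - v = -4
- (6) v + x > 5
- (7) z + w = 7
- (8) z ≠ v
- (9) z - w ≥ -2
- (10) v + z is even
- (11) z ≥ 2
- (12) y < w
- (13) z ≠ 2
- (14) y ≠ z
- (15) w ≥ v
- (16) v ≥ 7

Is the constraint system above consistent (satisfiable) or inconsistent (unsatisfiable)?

Unsatisfiable

From constraint 11: z ≥ 2. From constraints 15 and 16: w ≥ v ≥ 7. Hence z + w ≥ 9. But constraint 7 requires z + w = 7, and 7 < 9. Contradiction.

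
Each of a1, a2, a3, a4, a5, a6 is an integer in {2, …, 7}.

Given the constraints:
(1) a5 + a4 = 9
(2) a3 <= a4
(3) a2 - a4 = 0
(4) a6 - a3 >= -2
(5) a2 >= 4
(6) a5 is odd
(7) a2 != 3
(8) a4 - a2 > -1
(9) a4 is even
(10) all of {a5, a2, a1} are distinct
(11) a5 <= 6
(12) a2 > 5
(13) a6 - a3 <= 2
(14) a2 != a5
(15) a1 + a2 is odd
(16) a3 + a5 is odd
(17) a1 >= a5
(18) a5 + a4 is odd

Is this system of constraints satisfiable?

Satisfiable

Setting (a1, a2, a3, a4, a5, a6) = (5, 6, 4, 6, 3, 5) satisfies everything: constraint 1: a5 + a4 = 9; constraint 3: a2 - a4 = 0, and the others follow.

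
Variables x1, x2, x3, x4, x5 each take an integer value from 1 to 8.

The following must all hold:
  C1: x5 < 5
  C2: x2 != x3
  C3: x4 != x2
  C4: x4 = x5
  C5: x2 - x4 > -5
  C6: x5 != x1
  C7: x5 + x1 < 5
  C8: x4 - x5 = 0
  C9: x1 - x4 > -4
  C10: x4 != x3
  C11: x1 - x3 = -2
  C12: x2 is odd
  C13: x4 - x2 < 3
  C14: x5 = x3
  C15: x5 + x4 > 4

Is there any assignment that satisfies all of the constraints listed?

From constraints 4 and 14, x4 = x5 = x3, so x4 = x3. But constraint 10 says x4 ≠ x3. Contradiction.

Unsatisfiable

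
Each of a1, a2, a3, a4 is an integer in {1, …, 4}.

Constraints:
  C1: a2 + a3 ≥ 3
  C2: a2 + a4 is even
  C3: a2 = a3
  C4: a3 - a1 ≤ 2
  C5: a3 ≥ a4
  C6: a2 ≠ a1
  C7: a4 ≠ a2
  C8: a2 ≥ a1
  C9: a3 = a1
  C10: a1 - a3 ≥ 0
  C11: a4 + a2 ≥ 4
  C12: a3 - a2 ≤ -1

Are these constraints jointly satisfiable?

From constraints 3 and 9, a2 = a3 = a1, so a2 = a1. But constraint 6 says a2 ≠ a1. Contradiction.

Unsatisfiable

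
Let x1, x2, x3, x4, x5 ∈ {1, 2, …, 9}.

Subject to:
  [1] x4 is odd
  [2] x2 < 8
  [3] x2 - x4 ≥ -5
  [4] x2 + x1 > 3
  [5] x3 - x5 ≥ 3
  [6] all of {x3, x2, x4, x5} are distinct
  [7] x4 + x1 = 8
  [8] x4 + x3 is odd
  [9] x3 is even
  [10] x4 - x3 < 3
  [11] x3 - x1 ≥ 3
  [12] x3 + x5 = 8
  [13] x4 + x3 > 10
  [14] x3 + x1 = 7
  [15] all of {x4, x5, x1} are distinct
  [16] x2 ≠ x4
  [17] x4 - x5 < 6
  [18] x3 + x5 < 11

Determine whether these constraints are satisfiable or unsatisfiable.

Setting (x1, x2, x3, x4, x5) = (1, 5, 6, 7, 2) satisfies everything: constraint 3: x2 - x4 = -2; constraint 4: x2 + x1 = 6; constraint 5: x3 - x5 = 4, and the others follow.

Satisfiable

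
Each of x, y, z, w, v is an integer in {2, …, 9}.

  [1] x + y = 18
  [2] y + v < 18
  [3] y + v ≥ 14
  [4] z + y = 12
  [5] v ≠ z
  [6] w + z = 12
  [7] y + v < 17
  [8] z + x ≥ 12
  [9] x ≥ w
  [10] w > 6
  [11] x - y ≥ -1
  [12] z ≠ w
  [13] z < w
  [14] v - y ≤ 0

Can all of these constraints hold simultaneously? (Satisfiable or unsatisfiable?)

Satisfiable

Take x = 9, y = 9, z = 3, w = 9, v = 7. Then constraint 1: x + y = 18; constraint 2: y + v = 16, and every other listed constraint is also met.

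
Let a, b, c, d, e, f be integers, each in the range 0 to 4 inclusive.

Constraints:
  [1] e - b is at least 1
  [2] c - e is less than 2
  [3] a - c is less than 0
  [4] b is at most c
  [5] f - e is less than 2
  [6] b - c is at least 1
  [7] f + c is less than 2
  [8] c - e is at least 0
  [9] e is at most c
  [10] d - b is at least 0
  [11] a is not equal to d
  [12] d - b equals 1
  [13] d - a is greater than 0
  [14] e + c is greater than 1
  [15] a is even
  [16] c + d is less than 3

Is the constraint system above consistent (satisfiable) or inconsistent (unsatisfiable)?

Constraints 1, 6, and 8 give e − b ≥ 1, b − c ≥ 1, c − e ≥ 0.
Adding all 3 inequalities: the left sides telescope to 0, and the right sides sum to 1 + 1 + 0 = 2. So 0 ≥ 2, which is false.

Unsatisfiable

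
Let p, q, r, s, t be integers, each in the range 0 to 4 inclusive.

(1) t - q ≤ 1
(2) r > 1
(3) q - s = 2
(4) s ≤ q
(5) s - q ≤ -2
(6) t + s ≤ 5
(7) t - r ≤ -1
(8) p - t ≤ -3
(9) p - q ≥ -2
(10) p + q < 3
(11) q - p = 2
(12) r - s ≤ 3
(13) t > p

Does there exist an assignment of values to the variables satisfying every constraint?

Constraints 5, 7, 8, 9, and 12 give t − p ≥ 3, p − q ≥ -2, q − s ≥ 2, s − r ≥ -3, r − t ≥ 1.
Adding all 5 inequalities: the left sides telescope to 0, and the right sides sum to 3 + (-2) + 2 + (-3) + 1 = 1. So 0 ≥ 1, which is false.

Unsatisfiable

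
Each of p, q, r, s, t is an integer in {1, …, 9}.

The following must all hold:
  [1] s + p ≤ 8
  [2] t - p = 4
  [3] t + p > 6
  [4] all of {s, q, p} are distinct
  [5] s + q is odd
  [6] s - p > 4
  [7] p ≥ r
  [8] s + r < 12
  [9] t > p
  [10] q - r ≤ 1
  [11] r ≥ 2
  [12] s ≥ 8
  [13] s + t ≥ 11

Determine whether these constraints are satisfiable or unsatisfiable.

Unsatisfiable

From constraint 12: s ≥ 8. From constraints 7 and 11: p ≥ r ≥ 2. Hence s + p ≥ 10. But constraint 1 requires s + p ≤ 8, and 8 < 10. Contradiction.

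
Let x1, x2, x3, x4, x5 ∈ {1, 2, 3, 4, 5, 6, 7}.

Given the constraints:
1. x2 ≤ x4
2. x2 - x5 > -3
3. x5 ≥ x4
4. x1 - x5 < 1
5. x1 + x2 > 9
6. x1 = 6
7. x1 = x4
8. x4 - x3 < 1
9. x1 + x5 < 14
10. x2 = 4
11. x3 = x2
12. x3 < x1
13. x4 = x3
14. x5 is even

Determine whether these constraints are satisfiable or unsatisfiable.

Constraint 6 fixes x1 = 6 and constraint 10 fixes x2 = 4. Constraints 7, 11, and 13 give x1 = x4 = x3 = x2, so x1 = x2. But 6 ≠ 4 — contradiction.

Unsatisfiable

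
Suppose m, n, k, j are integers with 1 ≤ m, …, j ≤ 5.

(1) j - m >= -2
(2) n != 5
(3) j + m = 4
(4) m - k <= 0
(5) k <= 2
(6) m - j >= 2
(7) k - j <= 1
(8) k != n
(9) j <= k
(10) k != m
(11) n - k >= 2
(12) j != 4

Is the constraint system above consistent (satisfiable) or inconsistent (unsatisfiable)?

Unsatisfiable

Constraints 4, 6, and 7 give j − k ≥ -1, k − m ≥ 0, m − j ≥ 2.
Adding all 3 inequalities: the left sides telescope to 0, and the right sides sum to (-1) + 0 + 2 = 1. So 0 ≥ 1, which is false.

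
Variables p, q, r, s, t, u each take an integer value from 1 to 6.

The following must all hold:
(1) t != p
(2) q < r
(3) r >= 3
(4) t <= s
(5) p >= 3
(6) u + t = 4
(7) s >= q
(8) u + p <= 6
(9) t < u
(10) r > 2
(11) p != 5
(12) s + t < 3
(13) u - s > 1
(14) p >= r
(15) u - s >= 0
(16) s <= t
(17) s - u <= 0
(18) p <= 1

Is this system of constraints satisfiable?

From constraints 3 and 14: p ≥ r and r ≥ 3, so p ≥ 3. From constraint 18: p ≤ 1. But 1 < 3, so no value of p works.

Unsatisfiable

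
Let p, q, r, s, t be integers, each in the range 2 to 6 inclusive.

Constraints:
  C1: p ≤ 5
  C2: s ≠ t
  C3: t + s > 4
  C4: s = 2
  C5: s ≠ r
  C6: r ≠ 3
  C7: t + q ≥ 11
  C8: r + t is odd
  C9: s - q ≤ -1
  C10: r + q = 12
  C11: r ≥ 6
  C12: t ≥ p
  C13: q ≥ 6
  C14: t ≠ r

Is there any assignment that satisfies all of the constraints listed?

Setting (p, q, r, s, t) = (3, 6, 6, 2, 5) satisfies everything: constraint 3: t + s = 7; constraint 7: t + q = 11; constraint 9: s - q = -4, and the others follow.

Satisfiable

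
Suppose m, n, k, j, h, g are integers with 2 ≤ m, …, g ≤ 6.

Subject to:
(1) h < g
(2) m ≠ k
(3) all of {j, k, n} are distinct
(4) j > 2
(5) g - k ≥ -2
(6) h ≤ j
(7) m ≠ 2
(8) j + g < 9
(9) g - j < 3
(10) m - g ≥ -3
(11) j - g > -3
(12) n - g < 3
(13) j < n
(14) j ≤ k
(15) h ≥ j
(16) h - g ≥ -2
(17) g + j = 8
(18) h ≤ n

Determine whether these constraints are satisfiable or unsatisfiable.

Setting (m, n, k, j, h, g) = (5, 5, 4, 3, 3, 5) satisfies everything: constraint 5: g - k = 1; constraint 8: j + g = 8, and the others follow.

Satisfiable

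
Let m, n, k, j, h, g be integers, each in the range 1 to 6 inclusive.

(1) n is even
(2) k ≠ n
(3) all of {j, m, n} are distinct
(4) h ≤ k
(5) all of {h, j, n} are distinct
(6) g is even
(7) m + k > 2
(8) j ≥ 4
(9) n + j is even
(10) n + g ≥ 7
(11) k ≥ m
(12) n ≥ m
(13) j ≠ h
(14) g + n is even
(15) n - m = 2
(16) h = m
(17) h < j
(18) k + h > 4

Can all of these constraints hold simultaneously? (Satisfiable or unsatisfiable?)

One satisfying assignment is m = 2, n = 4, k = 3, j = 6, h = 2, g = 6.
For the less obvious constraints — constraint 7: m + k = 5; constraint 10: n + g = 10 — and the others hold by inspection.

Satisfiable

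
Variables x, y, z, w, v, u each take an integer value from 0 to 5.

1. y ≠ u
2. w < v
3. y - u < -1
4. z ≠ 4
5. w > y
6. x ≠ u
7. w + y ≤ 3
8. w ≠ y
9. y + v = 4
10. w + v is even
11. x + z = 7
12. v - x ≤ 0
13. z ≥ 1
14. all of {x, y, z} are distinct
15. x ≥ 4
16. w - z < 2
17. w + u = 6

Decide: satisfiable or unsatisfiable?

Setting (x, y, z, w, v, u) = (5, 0, 2, 2, 4, 4) satisfies everything: constraint 3: y - u = -4; constraint 7: w + y = 2, and the others follow.

Satisfiable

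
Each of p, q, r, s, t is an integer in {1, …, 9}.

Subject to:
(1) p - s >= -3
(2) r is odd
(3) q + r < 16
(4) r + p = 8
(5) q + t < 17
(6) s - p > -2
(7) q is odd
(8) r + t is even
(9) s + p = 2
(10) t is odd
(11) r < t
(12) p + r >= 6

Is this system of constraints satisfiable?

Setting (p, q, r, s, t) = (1, 7, 7, 1, 9) satisfies everything: constraint 1: p - s = 0; constraint 3: q + r = 14; constraint 4: r + p = 8, and the others follow.

Satisfiable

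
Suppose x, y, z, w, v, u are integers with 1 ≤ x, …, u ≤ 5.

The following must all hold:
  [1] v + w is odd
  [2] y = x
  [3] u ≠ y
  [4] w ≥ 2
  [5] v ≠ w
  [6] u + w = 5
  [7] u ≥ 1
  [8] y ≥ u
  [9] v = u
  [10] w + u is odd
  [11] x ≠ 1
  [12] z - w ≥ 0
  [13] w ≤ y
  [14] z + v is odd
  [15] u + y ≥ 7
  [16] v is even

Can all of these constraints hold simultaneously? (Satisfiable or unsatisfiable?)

Satisfiable

One satisfying assignment is x = 5, y = 5, z = 3, w = 3, v = 2, u = 2.
For the less obvious constraints — constraint 6: u + w = 5; constraint 12: z - w = 0; constraint 15: u + y = 7 — and the others hold by inspection.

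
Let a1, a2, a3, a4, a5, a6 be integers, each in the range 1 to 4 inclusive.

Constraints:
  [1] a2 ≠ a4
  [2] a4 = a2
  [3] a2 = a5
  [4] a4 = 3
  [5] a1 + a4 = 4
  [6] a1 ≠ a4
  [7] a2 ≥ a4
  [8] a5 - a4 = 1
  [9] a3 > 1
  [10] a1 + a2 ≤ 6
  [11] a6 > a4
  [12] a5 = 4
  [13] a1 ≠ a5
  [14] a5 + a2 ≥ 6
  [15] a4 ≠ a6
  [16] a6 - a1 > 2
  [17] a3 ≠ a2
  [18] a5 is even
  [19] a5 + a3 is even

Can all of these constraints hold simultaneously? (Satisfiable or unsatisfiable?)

Unsatisfiable

Constraint 4 fixes a4 = 3 and constraint 12 fixes a5 = 4. Constraints 2 and 3 give a4 = a2 = a5, so a4 = a5. But 3 ≠ 4 — contradiction.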